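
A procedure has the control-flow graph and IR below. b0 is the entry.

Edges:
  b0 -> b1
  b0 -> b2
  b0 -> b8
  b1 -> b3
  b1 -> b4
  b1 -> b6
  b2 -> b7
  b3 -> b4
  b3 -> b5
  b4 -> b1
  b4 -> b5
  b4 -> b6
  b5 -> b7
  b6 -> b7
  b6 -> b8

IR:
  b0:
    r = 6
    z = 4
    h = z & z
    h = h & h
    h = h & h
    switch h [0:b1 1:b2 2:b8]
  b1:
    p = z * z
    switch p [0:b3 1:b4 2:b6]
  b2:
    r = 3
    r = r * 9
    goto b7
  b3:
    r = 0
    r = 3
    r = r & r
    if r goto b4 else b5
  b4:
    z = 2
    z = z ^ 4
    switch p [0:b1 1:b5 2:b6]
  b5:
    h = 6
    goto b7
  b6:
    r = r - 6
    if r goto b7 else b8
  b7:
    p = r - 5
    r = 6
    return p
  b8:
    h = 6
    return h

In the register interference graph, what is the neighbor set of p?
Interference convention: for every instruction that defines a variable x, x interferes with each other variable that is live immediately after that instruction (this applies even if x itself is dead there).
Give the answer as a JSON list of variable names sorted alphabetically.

Answer: ["r", "z"]

Working:
def/use:
  b0: {h,r,z} / ∅
  b1: {p} / {z}
  b2: {r} / ∅
  b3: {r} / ∅
  b4: {z} / {p}
  b5: {h} / ∅
  b6: {r} / {r}
  b7: {p,r} / {r}
  b8: {h} / ∅

Backward fixpoint:
  b0 li=∅ lo={r,z}
  b1 li={r,z} lo={p,r}
  b2 li=∅ lo={r}
  b3 li={p} lo={p,r}
  b4 li={p,r} lo={r,z}
  b5 li={r} lo={r}
  b6 li={r} lo={r}
  b7 li={r} lo=∅
  b8 li=∅ lo=∅

Conflict graph:
  h: {r,z}
  p: {r,z}
  r: {h,p,z}
  z: {h,p,r}

N(p) = ["r", "z"]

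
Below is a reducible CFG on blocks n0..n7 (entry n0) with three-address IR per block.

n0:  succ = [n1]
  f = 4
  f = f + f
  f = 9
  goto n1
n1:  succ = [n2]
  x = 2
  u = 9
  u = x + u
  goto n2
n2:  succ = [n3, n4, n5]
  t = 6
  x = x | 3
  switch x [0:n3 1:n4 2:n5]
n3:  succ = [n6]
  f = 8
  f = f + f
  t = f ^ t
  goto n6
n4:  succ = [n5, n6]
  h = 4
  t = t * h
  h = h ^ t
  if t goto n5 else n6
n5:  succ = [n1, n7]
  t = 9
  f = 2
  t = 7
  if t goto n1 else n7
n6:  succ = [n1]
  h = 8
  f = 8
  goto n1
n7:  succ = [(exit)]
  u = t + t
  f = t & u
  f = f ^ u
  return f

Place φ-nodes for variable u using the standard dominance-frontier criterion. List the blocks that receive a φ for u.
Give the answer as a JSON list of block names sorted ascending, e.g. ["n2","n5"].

Answer: ["n1"]

Derivation:
idom tree: n1←n0 n2←n1 n3←n2 n4←n2 n5←n2 n6←n2 n7←n5
Join-block Dom:
  n1: preds {n0,n5,n6}: {n0} ∩ {n0,n1,n2,n5} ∩ {n0,n1,n2,n6} = {n0}; idom=n0
  n5: preds {n2,n4}: {n0,n1,n2} ∩ {n0,n1,n2,n4} = {n0,n1,n2}; idom=n2
  n6: preds {n3,n4}: {n0,n1,n2,n3} ∩ {n0,n1,n2,n4} = {n0,n1,n2}; idom=n2

DF derivation:
  join n1 pred n0: · stop@n0
  join n1 pred n5: n5→n2→n1 stop@n0
  join n1 pred n6: n6→n2→n1 stop@n0
  join n5 pred n2: · stop@n2
  join n5 pred n4: n4 stop@n2
  join n6 pred n3: n3 stop@n2
  join n6 pred n4: n4 stop@n2
  n0: DF=∅
  n1: DF={n1}
  n2: DF={n1}
  n3: DF={n6}
  n4: DF={n5,n6}
  n5: DF={n1}
  n6: DF={n1}
  n7: DF=∅

φ for u: defs {n1,n7}
  DF⁺ = {n1}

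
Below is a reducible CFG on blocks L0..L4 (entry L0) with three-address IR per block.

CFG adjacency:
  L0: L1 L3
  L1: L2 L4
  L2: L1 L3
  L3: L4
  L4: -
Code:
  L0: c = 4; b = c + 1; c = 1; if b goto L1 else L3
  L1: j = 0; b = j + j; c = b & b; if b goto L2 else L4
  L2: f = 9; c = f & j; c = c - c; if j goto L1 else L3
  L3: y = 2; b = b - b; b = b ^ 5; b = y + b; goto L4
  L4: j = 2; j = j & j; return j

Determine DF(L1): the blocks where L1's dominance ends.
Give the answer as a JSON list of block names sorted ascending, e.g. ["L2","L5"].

Answer: ["L1", "L3", "L4"]

Working:
idom tree: L1←L0 L2←L1 L3←L0 L4←L0
Dom at joins:
  L1: preds {L0,L2}: {L0} ∩ {L0,L1,L2} = {L0}; idom=L0
  L3: preds {L0,L2}: {L0} ∩ {L0,L1,L2} = {L0}; idom=L0
  L4: preds {L1,L3}: {L0,L1} ∩ {L0,L3} = {L0}; idom=L0

Frontier:
  join L1 pred L0: · stop@L0
  join L1 pred L2: L2→L1 stop@L0
  join L3 pred L0: · stop@L0
  join L3 pred L2: L2→L1 stop@L0
  join L4 pred L1: L1 stop@L0
  join L4 pred L3: L3 stop@L0
  L0: DF=∅
  L1: DF={L1,L3,L4}
  L2: DF={L1,L3}
  L3: DF={L4}
  L4: DF=∅

DF(L1) = ["L1", "L3", "L4"]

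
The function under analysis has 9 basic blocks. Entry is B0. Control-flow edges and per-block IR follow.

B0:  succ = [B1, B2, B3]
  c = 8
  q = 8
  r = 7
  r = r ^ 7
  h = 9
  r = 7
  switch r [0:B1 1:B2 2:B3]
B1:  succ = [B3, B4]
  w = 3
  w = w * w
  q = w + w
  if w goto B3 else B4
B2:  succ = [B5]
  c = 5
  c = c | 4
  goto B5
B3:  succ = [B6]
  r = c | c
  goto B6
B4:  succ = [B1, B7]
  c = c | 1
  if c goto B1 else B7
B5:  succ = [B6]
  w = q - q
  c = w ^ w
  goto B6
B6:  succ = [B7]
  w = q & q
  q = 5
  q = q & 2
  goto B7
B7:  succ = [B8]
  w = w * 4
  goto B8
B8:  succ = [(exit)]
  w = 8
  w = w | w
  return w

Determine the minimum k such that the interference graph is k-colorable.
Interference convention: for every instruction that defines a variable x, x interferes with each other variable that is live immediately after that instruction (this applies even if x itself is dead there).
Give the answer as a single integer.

def/use:
  B0: def={c,h,q,r} ue=∅
  B1: def={q,w} ue=∅
  B2: def={c} ue=∅
  B3: def={r} ue={c}
  B4: def={c} ue={c}
  B5: def={c,w} ue={q}
  B6: def={q,w} ue={q}
  B7: def={w} ue={w}
  B8: def={w} ue=∅

Backward fixpoint:
  B0: in=∅ out={c,q}
  B1: in={c} out={c,q,w}
  B2: in={q} out={q}
  B3: in={c,q} out={q}
  B4: in={c,w} out={c,w}
  B5: in={q} out={q}
  B6: in={q} out={w}
  B7: in={w} out=∅
  B8: in=∅ out=∅

Conflict graph:
  c↔{h,q,r,w}
  h↔{c,q}
  q↔{c,h,r,w}
  r↔{c,q}
  w↔{c,q}

Registers:
  lower bound: {c,h,q} mutually conflict ⇒ χ ≥ 3
  assign c→R0 h→R2 q→R1 r→R2 w→R2 — no edge inside a register ⇒ χ ≤ 3
  χ = 3

Answer: 3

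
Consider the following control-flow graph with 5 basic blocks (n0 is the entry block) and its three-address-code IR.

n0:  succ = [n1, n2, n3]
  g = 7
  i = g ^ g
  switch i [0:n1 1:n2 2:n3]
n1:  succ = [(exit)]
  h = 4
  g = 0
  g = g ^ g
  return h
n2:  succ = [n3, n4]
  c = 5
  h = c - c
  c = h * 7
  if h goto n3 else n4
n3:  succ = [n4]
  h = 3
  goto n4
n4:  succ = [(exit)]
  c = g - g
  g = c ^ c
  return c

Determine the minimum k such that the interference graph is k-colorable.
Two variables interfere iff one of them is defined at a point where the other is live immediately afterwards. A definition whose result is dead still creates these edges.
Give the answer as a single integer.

def/use:
  n0: def={g,i} ue=∅
  n1: def={g,h} ue=∅
  n2: def={c,h} ue=∅
  n3: def={h} ue=∅
  n4: def={c,g} ue={g}

Live sets:
  n0: in=∅ out={g}
  n1: in=∅ out=∅
  n2: in={g} out={g}
  n3: in={g} out={g}
  n4: in={g} out=∅

Interfere edges:
  c: {g,h}
  g: {c,h,i}
  h: {c,g}
  i: {g}

Registers:
  clique {c,g,h} ⇒ need ≥ 3
  assign c→R1 g→R0 h→R2 i→R1 — no edge inside a register ⇒ χ ≤ 3
  χ = 3

Answer: 3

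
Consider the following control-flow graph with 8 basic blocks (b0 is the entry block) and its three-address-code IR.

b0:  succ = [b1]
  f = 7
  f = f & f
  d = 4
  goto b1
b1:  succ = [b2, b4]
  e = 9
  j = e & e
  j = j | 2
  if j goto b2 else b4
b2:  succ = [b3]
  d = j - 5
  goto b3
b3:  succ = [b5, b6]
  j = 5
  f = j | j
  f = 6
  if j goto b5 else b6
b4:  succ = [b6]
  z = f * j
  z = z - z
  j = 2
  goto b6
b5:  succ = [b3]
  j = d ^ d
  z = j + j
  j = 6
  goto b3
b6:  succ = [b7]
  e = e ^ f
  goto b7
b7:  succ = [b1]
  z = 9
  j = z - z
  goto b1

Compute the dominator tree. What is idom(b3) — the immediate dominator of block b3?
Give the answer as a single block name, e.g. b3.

idom tree: b1←b0 b2←b1 b3←b2 b4←b1 b5←b3 b6←b1 b7←b6
Join-block Dom:
  b1: preds {b0,b7}: {b0} ∩ {b0,b1,b6,b7} = {b0}; idom=b0
  b3: preds {b2,b5}: {b0,b1,b2} ∩ {b0,b1,b2,b3,b5} = {b0,b1,b2}; idom=b2
  b6: preds {b3,b4}: {b0,b1,b2,b3} ∩ {b0,b1,b4} = {b0,b1}; idom=b1

idom(b3) = b2

Answer: b2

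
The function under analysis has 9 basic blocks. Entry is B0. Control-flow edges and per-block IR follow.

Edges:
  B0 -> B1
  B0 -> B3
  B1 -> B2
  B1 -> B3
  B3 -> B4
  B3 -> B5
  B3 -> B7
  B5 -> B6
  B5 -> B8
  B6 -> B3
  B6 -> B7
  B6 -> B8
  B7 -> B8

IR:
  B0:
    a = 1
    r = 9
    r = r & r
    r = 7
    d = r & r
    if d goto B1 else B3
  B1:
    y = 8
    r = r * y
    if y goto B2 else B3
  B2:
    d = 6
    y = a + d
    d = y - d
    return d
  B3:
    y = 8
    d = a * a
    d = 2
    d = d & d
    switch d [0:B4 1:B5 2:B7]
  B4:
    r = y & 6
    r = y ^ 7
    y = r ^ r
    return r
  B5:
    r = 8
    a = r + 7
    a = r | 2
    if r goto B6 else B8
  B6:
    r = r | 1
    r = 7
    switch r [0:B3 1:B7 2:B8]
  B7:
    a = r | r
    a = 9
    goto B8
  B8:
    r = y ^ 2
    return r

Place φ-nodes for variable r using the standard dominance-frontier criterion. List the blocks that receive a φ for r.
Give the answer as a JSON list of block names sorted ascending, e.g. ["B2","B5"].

idom tree: B1←B0 B2←B1 B3←B0 B4←B3 B5←B3 B6←B5 B7←B3 B8←B3
Dom at joins:
  B3: preds {B0,B1,B6}: {B0} ∩ {B0,B1} ∩ {B0,B3,B5,B6} = {B0}; idom=B0
  B7: preds {B3,B6}: {B0,B3} ∩ {B0,B3,B5,B6} = {B0,B3}; idom=B3
  B8: preds {B5,B6,B7}: {B0,B3,B5} ∩ {B0,B3,B5,B6} ∩ {B0,B3,B7} = {B0,B3}; idom=B3

DF derivation:
  join B3 pred B0: · stop@B0
  join B3 pred B1: B1 stop@B0
  join B3 pred B6: B6→B5→B3 stop@B0
  join B7 pred B3: · stop@B3
  join B7 pred B6: B6→B5 stop@B3
  join B8 pred B5: B5 stop@B3
  join B8 pred B6: B6→B5 stop@B3
  join B8 pred B7: B7 stop@B3
  DF(B0)=∅
  DF(B1)={B3}
  DF(B2)=∅
  DF(B3)={B3}
  DF(B4)=∅
  DF(B5)={B3,B7,B8}
  DF(B6)={B3,B7,B8}
  DF(B7)={B8}
  DF(B8)=∅

φ for r: defs {B0,B1,B4,B5,B6,B8}
  DF⁺ = {B3,B7,B8}

Answer: ["B3", "B7", "B8"]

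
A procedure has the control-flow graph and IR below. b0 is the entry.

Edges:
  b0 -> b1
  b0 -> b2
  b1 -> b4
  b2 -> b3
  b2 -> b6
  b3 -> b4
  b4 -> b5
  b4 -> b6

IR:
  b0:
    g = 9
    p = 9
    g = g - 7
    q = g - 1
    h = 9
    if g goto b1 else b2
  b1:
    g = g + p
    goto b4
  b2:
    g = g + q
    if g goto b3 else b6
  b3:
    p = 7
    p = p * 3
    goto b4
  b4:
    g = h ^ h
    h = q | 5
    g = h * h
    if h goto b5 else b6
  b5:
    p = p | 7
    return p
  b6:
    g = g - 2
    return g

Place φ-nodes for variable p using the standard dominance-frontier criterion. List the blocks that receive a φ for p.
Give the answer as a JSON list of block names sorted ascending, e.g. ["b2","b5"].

Answer: ["b4", "b6"]

Analysis:
idom tree: b1←b0 b2←b0 b3←b2 b4←b0 b5←b4 b6←b0
Dom at joins:
  b4: preds {b1,b3}: {b0,b1} ∩ {b0,b2,b3} = {b0}; idom=b0
  b6: preds {b2,b4}: {b0,b2} ∩ {b0,b4} = {b0}; idom=b0

Frontier:
  join b4 pred b1: b1 stop@b0
  join b4 pred b3: b3→b2 stop@b0
  join b6 pred b2: b2 stop@b0
  join b6 pred b4: b4 stop@b0
  b0 → ∅
  b1 → {b4}
  b2 → {b4,b6}
  b3 → {b4}
  b4 → {b6}
  b5 → ∅
  b6 → ∅

φ for p: defs {b0,b3,b5}
  DF⁺ = {b4,b6}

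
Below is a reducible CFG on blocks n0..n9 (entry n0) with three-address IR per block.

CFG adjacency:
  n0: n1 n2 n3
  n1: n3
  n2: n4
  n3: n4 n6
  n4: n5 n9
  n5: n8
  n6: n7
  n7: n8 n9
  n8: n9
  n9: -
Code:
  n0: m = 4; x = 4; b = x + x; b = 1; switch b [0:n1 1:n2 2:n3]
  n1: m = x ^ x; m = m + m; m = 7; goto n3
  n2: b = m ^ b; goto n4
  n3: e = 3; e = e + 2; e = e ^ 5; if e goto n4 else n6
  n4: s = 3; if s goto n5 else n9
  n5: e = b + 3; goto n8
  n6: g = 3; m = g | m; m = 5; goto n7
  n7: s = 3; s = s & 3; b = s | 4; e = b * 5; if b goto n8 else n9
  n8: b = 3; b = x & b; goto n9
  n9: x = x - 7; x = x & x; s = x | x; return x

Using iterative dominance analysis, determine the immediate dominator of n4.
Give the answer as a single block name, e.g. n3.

idom tree: n1←n0 n2←n0 n3←n0 n4←n0 n5←n4 n6←n3 n7←n6 n8←n0 n9←n0
Dom at joins:
  n3: preds {n0,n1}: {n0} ∩ {n0,n1} = {n0}; idom=n0
  n4: preds {n2,n3}: {n0,n2} ∩ {n0,n3} = {n0}; idom=n0
  n8: preds {n5,n7}: {n0,n4,n5} ∩ {n0,n3,n6,n7} = {n0}; idom=n0
  n9: preds {n4,n7,n8}: {n0,n4} ∩ {n0,n3,n6,n7} ∩ {n0,n8} = {n0}; idom=n0

idom(n4) = n0

Answer: n0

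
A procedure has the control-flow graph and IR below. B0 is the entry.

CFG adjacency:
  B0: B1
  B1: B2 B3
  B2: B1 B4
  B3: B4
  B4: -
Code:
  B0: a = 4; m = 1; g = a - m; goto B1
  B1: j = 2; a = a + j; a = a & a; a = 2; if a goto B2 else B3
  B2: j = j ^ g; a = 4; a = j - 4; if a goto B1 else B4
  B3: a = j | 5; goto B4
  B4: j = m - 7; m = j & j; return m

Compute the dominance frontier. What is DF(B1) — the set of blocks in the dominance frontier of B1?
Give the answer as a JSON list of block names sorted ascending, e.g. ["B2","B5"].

idom tree: B1←B0 B2←B1 B3←B1 B4←B1
Join-block Dom:
  B1: preds {B0,B2}: {B0} ∩ {B0,B1,B2} = {B0}; idom=B0
  B4: preds {B2,B3}: {B0,B1,B2} ∩ {B0,B1,B3} = {B0,B1}; idom=B1

DF derivation:
  B1←B0: walk · to B0
  B1←B2: walk B2→B1 to B0
  B4←B2: walk B2 to B1
  B4←B3: walk B3 to B1
  DF(B0)=∅
  DF(B1)={B1}
  DF(B2)={B1,B4}
  DF(B3)={B4}
  DF(B4)=∅

DF(B1) = ["B1"]

Answer: ["B1"]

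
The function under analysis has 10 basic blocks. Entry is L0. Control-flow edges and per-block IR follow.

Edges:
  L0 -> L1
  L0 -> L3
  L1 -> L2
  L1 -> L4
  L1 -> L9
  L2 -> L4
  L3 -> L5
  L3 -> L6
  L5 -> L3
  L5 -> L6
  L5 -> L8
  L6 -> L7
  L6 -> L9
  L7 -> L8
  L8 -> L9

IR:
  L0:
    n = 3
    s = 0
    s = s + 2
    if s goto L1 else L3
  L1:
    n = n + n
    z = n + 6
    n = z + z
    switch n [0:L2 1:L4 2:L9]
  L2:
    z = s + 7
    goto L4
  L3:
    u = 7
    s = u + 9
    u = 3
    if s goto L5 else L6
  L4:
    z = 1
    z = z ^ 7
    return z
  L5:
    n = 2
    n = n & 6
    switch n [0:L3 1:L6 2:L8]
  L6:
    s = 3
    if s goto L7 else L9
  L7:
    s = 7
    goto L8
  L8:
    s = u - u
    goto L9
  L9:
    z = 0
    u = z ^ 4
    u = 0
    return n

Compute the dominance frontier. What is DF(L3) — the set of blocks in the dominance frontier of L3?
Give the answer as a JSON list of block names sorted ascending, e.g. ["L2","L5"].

Answer: ["L3", "L9"]

Working:
idom tree: L1←L0 L2←L1 L3←L0 L4←L1 L5←L3 L6←L3 L7←L6 L8←L3 L9←L0
Dom∩ at merges:
  L3: preds {L0,L5}: {L0} ∩ {L0,L3,L5} = {L0}; idom=L0
  L4: preds {L1,L2}: {L0,L1} ∩ {L0,L1,L2} = {L0,L1}; idom=L1
  L6: preds {L3,L5}: {L0,L3} ∩ {L0,L3,L5} = {L0,L3}; idom=L3
  L8: preds {L5,L7}: {L0,L3,L5} ∩ {L0,L3,L6,L7} = {L0,L3}; idom=L3
  L9: preds {L1,L6,L8}: {L0,L1} ∩ {L0,L3,L6} ∩ {L0,L3,L8} = {L0}; idom=L0

DF derivation:
  L3←L0: walk · to L0
  L3←L5: walk L5→L3 to L0
  L4←L1: walk · to L1
  L4←L2: walk L2 to L1
  L6←L3: walk · to L3
  L6←L5: walk L5 to L3
  L8←L5: walk L5 to L3
  L8←L7: walk L7→L6 to L3
  L9←L1: walk L1 to L0
  L9←L6: walk L6→L3 to L0
  L9←L8: walk L8→L3 to L0
  L0 → ∅
  L1 → {L9}
  L2 → {L4}
  L3 → {L3,L9}
  L4 → ∅
  L5 → {L3,L6,L8}
  L6 → {L8,L9}
  L7 → {L8}
  L8 → {L9}
  L9 → ∅

DF(L3) = ["L3", "L9"]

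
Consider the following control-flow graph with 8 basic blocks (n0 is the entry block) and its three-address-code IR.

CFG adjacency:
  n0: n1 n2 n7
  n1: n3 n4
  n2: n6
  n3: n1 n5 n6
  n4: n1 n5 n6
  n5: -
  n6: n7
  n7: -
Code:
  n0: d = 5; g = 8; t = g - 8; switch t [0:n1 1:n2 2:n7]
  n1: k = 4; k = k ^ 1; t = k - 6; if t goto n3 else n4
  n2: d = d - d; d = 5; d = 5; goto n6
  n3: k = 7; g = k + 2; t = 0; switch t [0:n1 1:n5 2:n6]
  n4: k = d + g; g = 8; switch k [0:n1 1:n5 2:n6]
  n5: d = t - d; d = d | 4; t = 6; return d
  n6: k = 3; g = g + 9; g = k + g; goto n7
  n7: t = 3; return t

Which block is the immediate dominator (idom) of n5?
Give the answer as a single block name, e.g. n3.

idom tree: n1←n0 n2←n0 n3←n1 n4←n1 n5←n1 n6←n0 n7←n0
Dom at joins:
  n1: preds {n0,n3,n4}: {n0} ∩ {n0,n1,n3} ∩ {n0,n1,n4} = {n0}; idom=n0
  n5: preds {n3,n4}: {n0,n1,n3} ∩ {n0,n1,n4} = {n0,n1}; idom=n1
  n6: preds {n2,n3,n4}: {n0,n2} ∩ {n0,n1,n3} ∩ {n0,n1,n4} = {n0}; idom=n0
  n7: preds {n0,n6}: {n0} ∩ {n0,n6} = {n0}; idom=n0

idom(n5) = n1

Answer: n1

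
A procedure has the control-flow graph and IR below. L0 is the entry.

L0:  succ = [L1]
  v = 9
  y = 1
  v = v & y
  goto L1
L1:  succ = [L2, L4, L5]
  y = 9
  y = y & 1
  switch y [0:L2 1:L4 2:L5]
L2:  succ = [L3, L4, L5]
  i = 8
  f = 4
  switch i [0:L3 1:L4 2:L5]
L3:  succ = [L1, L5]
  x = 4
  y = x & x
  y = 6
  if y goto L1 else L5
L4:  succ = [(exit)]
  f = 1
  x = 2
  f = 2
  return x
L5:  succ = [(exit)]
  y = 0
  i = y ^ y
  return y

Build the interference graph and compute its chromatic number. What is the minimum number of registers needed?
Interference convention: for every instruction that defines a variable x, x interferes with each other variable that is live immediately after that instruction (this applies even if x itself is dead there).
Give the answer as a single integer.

Answer: 2

Analysis:
Per-block:
  L0 def {v,y} use ∅
  L1 def {y} use ∅
  L2 def {f,i} use ∅
  L3 def {x,y} use ∅
  L4 def {f,x} use ∅
  L5 def {i,y} use ∅

Liveness:
  L0 li=∅ lo=∅
  L1 li=∅ lo=∅
  L2 li=∅ lo=∅
  L3 li=∅ lo=∅
  L4 li=∅ lo=∅
  L5 li=∅ lo=∅

Interference:
  f↔{i,x}
  i↔{f,y}
  v↔{y}
  x↔{f}
  y↔{i,v}

Registers:
  lower bound: {f,i} mutually conflict ⇒ χ ≥ 2
  assign f→c0 i→c1 v→c1 x→c1 y→c0 — no edge inside a register ⇒ χ ≤ 2
  χ = 2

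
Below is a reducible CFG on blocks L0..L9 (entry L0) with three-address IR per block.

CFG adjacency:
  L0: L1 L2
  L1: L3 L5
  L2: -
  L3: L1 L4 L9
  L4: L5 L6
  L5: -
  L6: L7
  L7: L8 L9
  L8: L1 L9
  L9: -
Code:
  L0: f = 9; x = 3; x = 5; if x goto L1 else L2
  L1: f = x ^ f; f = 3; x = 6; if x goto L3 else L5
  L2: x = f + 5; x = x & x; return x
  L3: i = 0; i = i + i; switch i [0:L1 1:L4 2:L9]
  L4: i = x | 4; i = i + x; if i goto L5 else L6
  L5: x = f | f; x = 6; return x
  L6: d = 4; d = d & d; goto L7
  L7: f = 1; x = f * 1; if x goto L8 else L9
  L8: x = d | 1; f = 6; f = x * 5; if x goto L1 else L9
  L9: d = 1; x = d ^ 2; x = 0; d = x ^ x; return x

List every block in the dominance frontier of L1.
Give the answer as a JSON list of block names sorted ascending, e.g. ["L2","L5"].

idom tree: L1←L0 L2←L0 L3←L1 L4←L3 L5←L1 L6←L4 L7←L6 L8←L7 L9←L3
Join-block Dom:
  L1: preds {L0,L3,L8}: {L0} ∩ {L0,L1,L3} ∩ {L0,L1,L3,L4,L6,L7,L8} = {L0}; idom=L0
  L5: preds {L1,L4}: {L0,L1} ∩ {L0,L1,L3,L4} = {L0,L1}; idom=L1
  L9: preds {L3,L7,L8}: {L0,L1,L3} ∩ {L0,L1,L3,L4,L6,L7} ∩ {L0,L1,L3,L4,L6,L7,L8} = {L0,L1,L3}; idom=L3

Frontier:
  join L1 pred L0: · stop@L0
  join L1 pred L3: L3→L1 stop@L0
  join L1 pred L8: L8→L7→L6→L4→L3→L1 stop@L0
  join L5 pred L1: · stop@L1
  join L5 pred L4: L4→L3 stop@L1
  join L9 pred L3: · stop@L3
  join L9 pred L7: L7→L6→L4 stop@L3
  join L9 pred L8: L8→L7→L6→L4 stop@L3
  L0 → ∅
  L1 → {L1}
  L2 → ∅
  L3 → {L1,L5}
  L4 → {L1,L5,L9}
  L5 → ∅
  L6 → {L1,L9}
  L7 → {L1,L9}
  L8 → {L1,L9}
  L9 → ∅

DF(L1) = ["L1"]

Answer: ["L1"]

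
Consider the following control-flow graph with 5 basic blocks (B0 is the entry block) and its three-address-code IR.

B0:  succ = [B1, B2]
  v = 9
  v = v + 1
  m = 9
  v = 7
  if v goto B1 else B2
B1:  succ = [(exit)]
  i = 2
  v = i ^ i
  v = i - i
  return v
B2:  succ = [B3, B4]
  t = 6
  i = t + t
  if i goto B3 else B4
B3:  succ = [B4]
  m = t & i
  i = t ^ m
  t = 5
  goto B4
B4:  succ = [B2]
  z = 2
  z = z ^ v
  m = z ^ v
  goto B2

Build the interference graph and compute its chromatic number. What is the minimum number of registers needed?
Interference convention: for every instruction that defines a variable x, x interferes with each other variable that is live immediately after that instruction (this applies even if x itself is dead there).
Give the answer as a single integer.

Answer: 3

Derivation:
Block summaries:
  B0: {m,v} / ∅
  B1: {i,v} / ∅
  B2: {i,t} / ∅
  B3: {i,m,t} / {i,t}
  B4: {m,z} / {v}

Backward fixpoint:
  B0: in=∅ out={v}
  B1: in=∅ out=∅
  B2: in={v} out={i,t,v}
  B3: in={i,t,v} out={v}
  B4: in={v} out={v}

Conflict graph:
  i — {t,v}
  m — {t,v}
  t — {i,m,v}
  v — {i,m,t,z}
  z — {v}

Registers:
  {i,t,v} pairwise interfere (3-clique) ⇒ χ ≥ 3
  assign i→r2 m→r2 t→r1 v→r0 z→r1 — no edge inside a register ⇒ χ ≤ 3
  χ = 3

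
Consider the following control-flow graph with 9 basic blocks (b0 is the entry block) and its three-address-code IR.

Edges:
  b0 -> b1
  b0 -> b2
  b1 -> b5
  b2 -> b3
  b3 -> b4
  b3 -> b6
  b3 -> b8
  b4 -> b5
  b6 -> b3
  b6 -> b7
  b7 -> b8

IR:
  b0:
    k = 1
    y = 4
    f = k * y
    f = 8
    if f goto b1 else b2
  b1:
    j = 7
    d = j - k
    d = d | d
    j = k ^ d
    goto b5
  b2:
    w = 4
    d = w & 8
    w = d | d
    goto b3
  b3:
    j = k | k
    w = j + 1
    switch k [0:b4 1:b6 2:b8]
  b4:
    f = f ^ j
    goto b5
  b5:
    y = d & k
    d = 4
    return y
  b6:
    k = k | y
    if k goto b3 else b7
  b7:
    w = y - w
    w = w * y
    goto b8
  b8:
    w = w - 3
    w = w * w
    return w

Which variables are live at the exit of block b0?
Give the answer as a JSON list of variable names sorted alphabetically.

def/use:
  b0: def={f,k,y} ue=∅
  b1: def={d,j} ue={k}
  b2: def={d,w} ue=∅
  b3: def={j,w} ue={k}
  b4: def={f} ue={f,j}
  b5: def={d,y} ue={d,k}
  b6: def={k} ue={k,y}
  b7: def={w} ue={w,y}
  b8: def={w} ue={w}

Live sets:
  b0: in=∅ out={f,k,y}
  b1: in={k} out={d,k}
  b2: in={f,k,y} out={d,f,k,y}
  b3: in={d,f,k,y} out={d,f,j,k,w,y}
  b4: in={d,f,j,k} out={d,k}
  b5: in={d,k} out=∅
  b6: in={d,f,k,w,y} out={d,f,k,w,y}
  b7: in={w,y} out={w}
  b8: in={w} out=∅

live-out(b0) = ["f", "k", "y"]

Answer: ["f", "k", "y"]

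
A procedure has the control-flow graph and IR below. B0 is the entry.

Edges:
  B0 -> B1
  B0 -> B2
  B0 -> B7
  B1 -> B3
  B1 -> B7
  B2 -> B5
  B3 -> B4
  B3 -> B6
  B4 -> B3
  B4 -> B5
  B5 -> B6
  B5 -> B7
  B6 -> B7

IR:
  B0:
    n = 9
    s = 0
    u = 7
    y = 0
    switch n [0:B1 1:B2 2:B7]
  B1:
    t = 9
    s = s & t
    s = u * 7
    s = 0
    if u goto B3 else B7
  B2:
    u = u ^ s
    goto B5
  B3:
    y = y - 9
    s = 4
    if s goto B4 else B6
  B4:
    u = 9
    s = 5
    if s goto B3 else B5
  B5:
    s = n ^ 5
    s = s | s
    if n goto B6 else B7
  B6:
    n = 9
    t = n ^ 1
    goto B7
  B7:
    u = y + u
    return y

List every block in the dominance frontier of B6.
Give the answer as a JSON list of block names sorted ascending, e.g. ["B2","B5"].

idom tree: B1←B0 B2←B0 B3←B1 B4←B3 B5←B0 B6←B0 B7←B0
Dom at joins:
  B3: preds {B1,B4}: {B0,B1} ∩ {B0,B1,B3,B4} = {B0,B1}; idom=B1
  B5: preds {B2,B4}: {B0,B2} ∩ {B0,B1,B3,B4} = {B0}; idom=B0
  B6: preds {B3,B5}: {B0,B1,B3} ∩ {B0,B5} = {B0}; idom=B0
  B7: preds {B0,B1,B5,B6}: {B0} ∩ {B0,B1} ∩ {B0,B5} ∩ {B0,B6} = {B0}; idom=B0

Frontier:
  B3←B1: walk · to B1
  B3←B4: walk B4→B3 to B1
  B5←B2: walk B2 to B0
  B5←B4: walk B4→B3→B1 to B0
  B6←B3: walk B3→B1 to B0
  B6←B5: walk B5 to B0
  B7←B0: walk · to B0
  B7←B1: walk B1 to B0
  B7←B5: walk B5 to B0
  B7←B6: walk B6 to B0
  DF(B0)=∅
  DF(B1)={B5,B6,B7}
  DF(B2)={B5}
  DF(B3)={B3,B5,B6}
  DF(B4)={B3,B5}
  DF(B5)={B6,B7}
  DF(B6)={B7}
  DF(B7)=∅

DF(B6) = ["B7"]

Answer: ["B7"]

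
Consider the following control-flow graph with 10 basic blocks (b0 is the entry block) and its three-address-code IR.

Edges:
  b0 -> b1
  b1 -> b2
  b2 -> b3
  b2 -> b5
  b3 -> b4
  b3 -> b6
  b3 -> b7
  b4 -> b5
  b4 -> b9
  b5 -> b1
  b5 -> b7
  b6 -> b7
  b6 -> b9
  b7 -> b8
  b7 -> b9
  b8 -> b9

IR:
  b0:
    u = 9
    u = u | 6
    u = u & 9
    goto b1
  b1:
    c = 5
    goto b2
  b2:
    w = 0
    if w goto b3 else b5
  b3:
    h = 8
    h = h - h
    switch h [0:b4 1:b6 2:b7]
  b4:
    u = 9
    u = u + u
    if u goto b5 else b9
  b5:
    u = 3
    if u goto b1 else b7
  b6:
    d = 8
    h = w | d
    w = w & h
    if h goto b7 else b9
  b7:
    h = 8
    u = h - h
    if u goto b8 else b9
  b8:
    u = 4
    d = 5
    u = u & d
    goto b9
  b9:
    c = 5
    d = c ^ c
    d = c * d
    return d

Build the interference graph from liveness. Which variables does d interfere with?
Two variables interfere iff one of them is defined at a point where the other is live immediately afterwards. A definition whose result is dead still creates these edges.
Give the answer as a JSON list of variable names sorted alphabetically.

def/use:
  b0: {u} / ∅
  b1: {c} / ∅
  b2: {w} / ∅
  b3: {h} / ∅
  b4: {u} / ∅
  b5: {u} / ∅
  b6: {d,h,w} / {w}
  b7: {h,u} / ∅
  b8: {d,u} / ∅
  b9: {c,d} / ∅

Live sets:
  b0: in=∅ out=∅
  b1: in=∅ out=∅
  b2: in=∅ out={w}
  b3: in={w} out={w}
  b4: in=∅ out=∅
  b5: in=∅ out=∅
  b6: in={w} out=∅
  b7: in=∅ out=∅
  b8: in=∅ out=∅
  b9: in=∅ out=∅

Interference:
  c — {d}
  d — {c,u,w}
  h — {w}
  u — {d}
  w — {d,h}

N(d) = ["c", "u", "w"]

Answer: ["c", "u", "w"]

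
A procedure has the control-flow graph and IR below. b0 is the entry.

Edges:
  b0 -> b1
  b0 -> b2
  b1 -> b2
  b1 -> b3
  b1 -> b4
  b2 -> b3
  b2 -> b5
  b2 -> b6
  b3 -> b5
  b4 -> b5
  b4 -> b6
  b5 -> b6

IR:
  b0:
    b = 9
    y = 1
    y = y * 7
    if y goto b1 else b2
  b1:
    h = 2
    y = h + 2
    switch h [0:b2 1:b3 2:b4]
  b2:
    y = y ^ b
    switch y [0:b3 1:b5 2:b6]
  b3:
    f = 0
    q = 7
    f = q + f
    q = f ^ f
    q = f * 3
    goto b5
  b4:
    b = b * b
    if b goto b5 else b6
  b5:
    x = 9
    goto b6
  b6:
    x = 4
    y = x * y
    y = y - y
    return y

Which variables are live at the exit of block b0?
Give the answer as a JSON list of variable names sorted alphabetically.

Block summaries:
  b0 def {b,y} use ∅
  b1 def {h,y} use ∅
  b2 def {y} use {b,y}
  b3 def {f,q} use ∅
  b4 def {b} use {b}
  b5 def {x} use ∅
  b6 def {x,y} use {y}

Live sets:
  live b0: ∅→{b,y}
  live b1: {b}→{b,y}
  live b2: {b,y}→{y}
  live b3: {y}→{y}
  live b4: {b,y}→{y}
  live b5: {y}→{y}
  live b6: {y}→∅

live-out(b0) = ["b", "y"]

Answer: ["b", "y"]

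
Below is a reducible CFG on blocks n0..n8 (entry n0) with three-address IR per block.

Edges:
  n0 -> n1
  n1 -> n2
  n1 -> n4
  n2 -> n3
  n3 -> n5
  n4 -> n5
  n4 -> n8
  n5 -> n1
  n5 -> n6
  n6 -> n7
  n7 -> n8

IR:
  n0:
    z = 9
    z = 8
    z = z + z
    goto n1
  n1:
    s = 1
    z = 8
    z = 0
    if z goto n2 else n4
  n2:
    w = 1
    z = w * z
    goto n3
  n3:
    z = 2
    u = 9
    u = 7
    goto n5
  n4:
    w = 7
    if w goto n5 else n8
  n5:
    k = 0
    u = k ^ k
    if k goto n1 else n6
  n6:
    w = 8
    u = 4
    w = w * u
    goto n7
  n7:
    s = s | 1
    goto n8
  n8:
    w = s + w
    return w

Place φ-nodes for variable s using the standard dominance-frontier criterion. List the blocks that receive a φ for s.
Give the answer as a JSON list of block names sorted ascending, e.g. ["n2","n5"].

Answer: ["n1", "n8"]

Working:
idom tree: n1←n0 n2←n1 n3←n2 n4←n1 n5←n1 n6←n5 n7←n6 n8←n1
Join-block Dom:
  n1: preds {n0,n5}: {n0} ∩ {n0,n1,n5} = {n0}; idom=n0
  n5: preds {n3,n4}: {n0,n1,n2,n3} ∩ {n0,n1,n4} = {n0,n1}; idom=n1
  n8: preds {n4,n7}: {n0,n1,n4} ∩ {n0,n1,n5,n6,n7} = {n0,n1}; idom=n1

DF walk-up:
  n1←n0: walk · to n0
  n1←n5: walk n5→n1 to n0
  n5←n3: walk n3→n2 to n1
  n5←n4: walk n4 to n1
  n8←n4: walk n4 to n1
  n8←n7: walk n7→n6→n5 to n1
  n0: DF=∅
  n1: DF={n1}
  n2: DF={n5}
  n3: DF={n5}
  n4: DF={n5,n8}
  n5: DF={n1,n8}
  n6: DF={n8}
  n7: DF={n8}
  n8: DF=∅

φ for s: defs {n1,n7}
  DF⁺ = {n1,n8}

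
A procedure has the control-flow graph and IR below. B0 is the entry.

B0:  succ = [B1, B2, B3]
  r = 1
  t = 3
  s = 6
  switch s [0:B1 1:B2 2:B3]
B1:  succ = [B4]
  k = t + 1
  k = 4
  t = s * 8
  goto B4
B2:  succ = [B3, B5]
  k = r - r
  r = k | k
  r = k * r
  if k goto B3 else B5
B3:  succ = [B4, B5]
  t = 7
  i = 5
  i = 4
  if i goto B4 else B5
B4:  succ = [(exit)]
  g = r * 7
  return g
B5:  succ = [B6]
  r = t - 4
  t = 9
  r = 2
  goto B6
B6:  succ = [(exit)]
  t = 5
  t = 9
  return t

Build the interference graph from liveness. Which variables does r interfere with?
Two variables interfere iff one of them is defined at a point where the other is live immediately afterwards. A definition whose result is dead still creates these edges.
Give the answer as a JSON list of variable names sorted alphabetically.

Answer: ["i", "k", "s", "t"]

Derivation:
Block summaries:
  B0: def={r,s,t} ue=∅
  B1: def={k,t} ue={s,t}
  B2: def={k,r} ue={r}
  B3: def={i,t} ue=∅
  B4: def={g} ue={r}
  B5: def={r,t} ue={t}
  B6: def={t} ue=∅

Liveness:
  B0: in=∅ out={r,s,t}
  B1: in={r,s,t} out={r}
  B2: in={r,t} out={r,t}
  B3: in={r} out={r,t}
  B4: in={r} out=∅
  B5: in={t} out=∅
  B6: in=∅ out=∅

Interference:
  g: ∅
  i: {r,t}
  k: {r,s,t}
  r: {i,k,s,t}
  s: {k,r,t}
  t: {i,k,r,s}

N(r) = ["i", "k", "s", "t"]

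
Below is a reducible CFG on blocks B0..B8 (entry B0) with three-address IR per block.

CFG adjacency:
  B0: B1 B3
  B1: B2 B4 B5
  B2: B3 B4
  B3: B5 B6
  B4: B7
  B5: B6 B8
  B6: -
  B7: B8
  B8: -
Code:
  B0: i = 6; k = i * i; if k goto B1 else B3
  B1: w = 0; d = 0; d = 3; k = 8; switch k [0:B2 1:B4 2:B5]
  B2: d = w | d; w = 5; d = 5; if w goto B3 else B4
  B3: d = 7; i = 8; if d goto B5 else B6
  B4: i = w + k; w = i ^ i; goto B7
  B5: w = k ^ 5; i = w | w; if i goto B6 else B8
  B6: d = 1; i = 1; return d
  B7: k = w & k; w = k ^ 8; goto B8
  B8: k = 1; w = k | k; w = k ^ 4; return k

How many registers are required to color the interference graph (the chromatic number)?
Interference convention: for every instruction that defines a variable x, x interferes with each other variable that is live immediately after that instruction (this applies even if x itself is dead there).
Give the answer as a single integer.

Answer: 3

Analysis:
def/use:
  B0 def {i,k} use ∅
  B1 def {d,k,w} use ∅
  B2 def {d,w} use {d,w}
  B3 def {d,i} use ∅
  B4 def {i,w} use {k,w}
  B5 def {i,w} use {k}
  B6 def {d,i} use ∅
  B7 def {k,w} use {k,w}
  B8 def {k,w} use ∅

Live sets:
  B0 li=∅ lo={k}
  B1 li=∅ lo={d,k,w}
  B2 li={d,k,w} lo={k,w}
  B3 li={k} lo={k}
  B4 li={k,w} lo={k,w}
  B5 li={k} lo=∅
  B6 li=∅ lo=∅
  B7 li={k,w} lo=∅
  B8 li=∅ lo=∅

Interfere edges:
  d↔{i,k,w}
  i↔{d,k}
  k↔{d,i,w}
  w↔{d,k}

Registers:
  {d,i,k} pairwise interfere (3-clique) ⇒ χ ≥ 3
  assign d→c0 i→c2 k→c1 w→c2 — no edge inside a register ⇒ χ ≤ 3
  χ = 3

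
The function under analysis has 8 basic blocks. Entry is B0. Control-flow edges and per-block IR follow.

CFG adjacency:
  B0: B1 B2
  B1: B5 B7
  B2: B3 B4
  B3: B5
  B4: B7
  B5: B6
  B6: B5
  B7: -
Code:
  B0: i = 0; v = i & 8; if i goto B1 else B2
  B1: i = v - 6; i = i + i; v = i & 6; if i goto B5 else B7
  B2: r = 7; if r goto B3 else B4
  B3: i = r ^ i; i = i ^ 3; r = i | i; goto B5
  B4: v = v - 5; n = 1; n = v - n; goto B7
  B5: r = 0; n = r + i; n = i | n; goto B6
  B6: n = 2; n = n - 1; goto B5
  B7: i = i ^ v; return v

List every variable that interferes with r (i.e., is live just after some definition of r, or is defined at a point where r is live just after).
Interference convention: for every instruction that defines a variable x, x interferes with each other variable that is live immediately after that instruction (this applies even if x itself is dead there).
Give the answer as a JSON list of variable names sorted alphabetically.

Per-block:
  B0: def={i,v} ue=∅
  B1: def={i,v} ue={v}
  B2: def={r} ue=∅
  B3: def={i,r} ue={i,r}
  B4: def={n,v} ue={v}
  B5: def={n,r} ue={i}
  B6: def={n} ue=∅
  B7: def={i} ue={i,v}

Live sets:
  live B0: ∅→{i,v}
  live B1: {v}→{i,v}
  live B2: {i,v}→{i,r,v}
  live B3: {i,r}→{i}
  live B4: {i,v}→{i,v}
  live B5: {i}→{i}
  live B6: {i}→{i}
  live B7: {i,v}→∅

Interfere edges:
  i — {n,r,v}
  n — {i,v}
  r — {i,v}
  v — {i,n,r}

N(r) = ["i", "v"]

Answer: ["i", "v"]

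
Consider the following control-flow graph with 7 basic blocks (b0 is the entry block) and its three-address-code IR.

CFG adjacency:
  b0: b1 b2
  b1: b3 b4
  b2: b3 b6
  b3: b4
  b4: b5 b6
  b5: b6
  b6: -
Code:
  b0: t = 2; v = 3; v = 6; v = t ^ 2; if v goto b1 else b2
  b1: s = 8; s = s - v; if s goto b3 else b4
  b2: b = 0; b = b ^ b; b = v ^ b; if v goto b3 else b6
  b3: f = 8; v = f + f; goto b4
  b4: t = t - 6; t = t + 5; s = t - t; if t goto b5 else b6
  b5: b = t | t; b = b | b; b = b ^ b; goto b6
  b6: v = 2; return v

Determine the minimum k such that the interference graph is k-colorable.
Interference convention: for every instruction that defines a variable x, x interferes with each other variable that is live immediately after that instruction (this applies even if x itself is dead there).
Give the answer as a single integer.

Answer: 3

Derivation:
Per-block:
  b0: def={t,v} ue=∅
  b1: def={s} ue={v}
  b2: def={b} ue={v}
  b3: def={f,v} ue=∅
  b4: def={s,t} ue={t}
  b5: def={b} ue={t}
  b6: def={v} ue=∅

Liveness:
  b0: in=∅ out={t,v}
  b1: in={t,v} out={t}
  b2: in={t,v} out={t}
  b3: in={t} out={t}
  b4: in={t} out={t}
  b5: in={t} out=∅
  b6: in=∅ out=∅

Conflict graph:
  b: {t,v}
  f: {t}
  s: {t,v}
  t: {b,f,s,v}
  v: {b,s,t}

Colouring:
  clique {b,t,v} ⇒ need ≥ 3
  assign b→R2 f→R1 s→R2 t→R0 v→R1 — no edge inside a register ⇒ χ ≤ 3
  χ = 3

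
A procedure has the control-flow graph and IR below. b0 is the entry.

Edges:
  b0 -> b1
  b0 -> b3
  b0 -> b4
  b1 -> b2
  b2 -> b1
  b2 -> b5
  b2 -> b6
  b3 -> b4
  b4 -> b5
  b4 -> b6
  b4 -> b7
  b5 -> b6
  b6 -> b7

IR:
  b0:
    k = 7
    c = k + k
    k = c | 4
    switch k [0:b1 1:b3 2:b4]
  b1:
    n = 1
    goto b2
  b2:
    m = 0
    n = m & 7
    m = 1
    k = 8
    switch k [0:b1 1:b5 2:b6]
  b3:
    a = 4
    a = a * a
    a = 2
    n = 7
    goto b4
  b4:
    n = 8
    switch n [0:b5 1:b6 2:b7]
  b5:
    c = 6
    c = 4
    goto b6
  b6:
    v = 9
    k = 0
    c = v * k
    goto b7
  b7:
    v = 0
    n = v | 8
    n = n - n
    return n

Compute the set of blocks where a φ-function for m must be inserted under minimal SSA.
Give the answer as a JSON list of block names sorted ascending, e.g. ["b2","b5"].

Answer: ["b1", "b5", "b6", "b7"]

Derivation:
idom tree: b1←b0 b2←b1 b3←b0 b4←b0 b5←b0 b6←b0 b7←b0
Join-block Dom:
  b1: preds {b0,b2}: {b0} ∩ {b0,b1,b2} = {b0}; idom=b0
  b4: preds {b0,b3}: {b0} ∩ {b0,b3} = {b0}; idom=b0
  b5: preds {b2,b4}: {b0,b1,b2} ∩ {b0,b4} = {b0}; idom=b0
  b6: preds {b2,b4,b5}: {b0,b1,b2} ∩ {b0,b4} ∩ {b0,b5} = {b0}; idom=b0
  b7: preds {b4,b6}: {b0,b4} ∩ {b0,b6} = {b0}; idom=b0

DF derivation:
  b1←b0: walk · to b0
  b1←b2: walk b2→b1 to b0
  b4←b0: walk · to b0
  b4←b3: walk b3 to b0
  b5←b2: walk b2→b1 to b0
  b5←b4: walk b4 to b0
  b6←b2: walk b2→b1 to b0
  b6←b4: walk b4 to b0
  b6←b5: walk b5 to b0
  b7←b4: walk b4 to b0
  b7←b6: walk b6 to b0
  DF(b0)=∅
  DF(b1)={b1,b5,b6}
  DF(b2)={b1,b5,b6}
  DF(b3)={b4}
  DF(b4)={b5,b6,b7}
  DF(b5)={b6}
  DF(b6)={b7}
  DF(b7)=∅

φ for m: defs {b2}
  DF⁺ = {b1,b5,b6,b7}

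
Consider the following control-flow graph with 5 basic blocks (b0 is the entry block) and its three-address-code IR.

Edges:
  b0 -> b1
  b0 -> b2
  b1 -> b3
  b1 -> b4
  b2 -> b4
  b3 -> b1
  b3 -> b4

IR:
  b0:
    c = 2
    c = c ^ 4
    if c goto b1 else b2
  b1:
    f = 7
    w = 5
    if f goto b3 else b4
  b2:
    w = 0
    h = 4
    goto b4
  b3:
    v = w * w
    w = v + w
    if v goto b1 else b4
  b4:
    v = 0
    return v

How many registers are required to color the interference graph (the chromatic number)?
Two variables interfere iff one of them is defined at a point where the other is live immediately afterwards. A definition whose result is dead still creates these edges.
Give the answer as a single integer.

Answer: 2

Working:
Per-block:
  b0: def={c} ue=∅
  b1: def={f,w} ue=∅
  b2: def={h,w} ue=∅
  b3: def={v,w} ue={w}
  b4: def={v} ue=∅

Backward fixpoint:
  b0 li=∅ lo=∅
  b1 li=∅ lo={w}
  b2 li=∅ lo=∅
  b3 li={w} lo=∅
  b4 li=∅ lo=∅

Interference:
  c: ∅
  f: {w}
  h: ∅
  v: {w}
  w: {f,v}

Chromatic number:
  {f,w} pairwise interfere (2-clique) ⇒ χ ≥ 2
  assign c→r0 f→r1 h→r0 v→r1 w→r0 — no edge inside a register ⇒ χ ≤ 2
  χ = 2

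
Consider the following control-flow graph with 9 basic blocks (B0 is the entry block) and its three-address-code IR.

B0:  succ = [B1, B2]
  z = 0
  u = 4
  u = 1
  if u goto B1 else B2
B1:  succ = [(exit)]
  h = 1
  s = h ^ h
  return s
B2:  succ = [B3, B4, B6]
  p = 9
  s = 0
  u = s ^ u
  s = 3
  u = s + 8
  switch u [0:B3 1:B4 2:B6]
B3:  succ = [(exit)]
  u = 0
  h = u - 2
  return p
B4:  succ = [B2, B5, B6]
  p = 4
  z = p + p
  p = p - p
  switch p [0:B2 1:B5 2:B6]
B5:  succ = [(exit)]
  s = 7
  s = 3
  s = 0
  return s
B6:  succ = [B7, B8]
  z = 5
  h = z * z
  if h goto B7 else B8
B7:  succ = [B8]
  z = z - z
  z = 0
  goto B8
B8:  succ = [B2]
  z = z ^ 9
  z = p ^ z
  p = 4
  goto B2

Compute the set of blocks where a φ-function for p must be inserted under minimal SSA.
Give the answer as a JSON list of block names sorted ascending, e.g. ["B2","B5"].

Answer: ["B2", "B6"]

Derivation:
idom tree: B1←B0 B2←B0 B3←B2 B4←B2 B5←B4 B6←B2 B7←B6 B8←B6
Dom at joins:
  B2: preds {B0,B4,B8}: {B0} ∩ {B0,B2,B4} ∩ {B0,B2,B6,B8} = {B0}; idom=B0
  B6: preds {B2,B4}: {B0,B2} ∩ {B0,B2,B4} = {B0,B2}; idom=B2
  B8: preds {B6,B7}: {B0,B2,B6} ∩ {B0,B2,B6,B7} = {B0,B2,B6}; idom=B6

DF walk-up:
  B2←B0: walk · to B0
  B2←B4: walk B4→B2 to B0
  B2←B8: walk B8→B6→B2 to B0
  B6←B2: walk · to B2
  B6←B4: walk B4 to B2
  B8←B6: walk · to B6
  B8←B7: walk B7 to B6
  DF(B0)=∅
  DF(B1)=∅
  DF(B2)={B2}
  DF(B3)=∅
  DF(B4)={B2,B6}
  DF(B5)=∅
  DF(B6)={B2}
  DF(B7)={B8}
  DF(B8)={B2}

φ for p: defs {B2,B4,B8}
  DF⁺ = {B2,B6}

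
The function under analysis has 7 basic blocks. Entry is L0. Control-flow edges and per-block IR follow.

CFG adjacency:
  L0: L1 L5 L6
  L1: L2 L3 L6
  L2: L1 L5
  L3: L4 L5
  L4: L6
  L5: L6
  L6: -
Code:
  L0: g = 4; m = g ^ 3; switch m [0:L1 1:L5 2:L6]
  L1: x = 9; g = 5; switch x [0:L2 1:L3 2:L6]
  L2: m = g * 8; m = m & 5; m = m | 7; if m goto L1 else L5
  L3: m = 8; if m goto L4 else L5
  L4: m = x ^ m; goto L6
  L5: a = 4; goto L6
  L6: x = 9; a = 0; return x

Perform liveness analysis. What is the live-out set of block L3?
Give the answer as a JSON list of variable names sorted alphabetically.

Per-block:
  L0: {g,m} / ∅
  L1: {g,x} / ∅
  L2: {m} / {g}
  L3: {m} / ∅
  L4: {m} / {m,x}
  L5: {a} / ∅
  L6: {a,x} / ∅

Backward fixpoint:
  L0: in=∅ out=∅
  L1: in=∅ out={g,x}
  L2: in={g} out=∅
  L3: in={x} out={m,x}
  L4: in={m,x} out=∅
  L5: in=∅ out=∅
  L6: in=∅ out=∅

live-out(L3) = ["m", "x"]

Answer: ["m", "x"]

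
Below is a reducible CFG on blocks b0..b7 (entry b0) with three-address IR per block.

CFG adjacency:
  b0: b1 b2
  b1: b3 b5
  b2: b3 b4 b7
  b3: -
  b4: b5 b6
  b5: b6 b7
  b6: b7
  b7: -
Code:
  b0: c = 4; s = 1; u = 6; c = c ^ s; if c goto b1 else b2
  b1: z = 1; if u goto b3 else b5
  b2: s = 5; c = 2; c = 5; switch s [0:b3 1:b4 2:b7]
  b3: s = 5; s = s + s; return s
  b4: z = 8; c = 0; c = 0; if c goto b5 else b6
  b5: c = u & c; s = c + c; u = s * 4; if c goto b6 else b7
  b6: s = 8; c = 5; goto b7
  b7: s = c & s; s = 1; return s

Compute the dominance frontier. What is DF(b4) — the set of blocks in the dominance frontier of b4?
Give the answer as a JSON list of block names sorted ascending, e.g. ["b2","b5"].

Answer: ["b5", "b6"]

Working:
idom tree: b1←b0 b2←b0 b3←b0 b4←b2 b5←b0 b6←b0 b7←b0
Join-block Dom:
  b3: preds {b1,b2}: {b0,b1} ∩ {b0,b2} = {b0}; idom=b0
  b5: preds {b1,b4}: {b0,b1} ∩ {b0,b2,b4} = {b0}; idom=b0
  b6: preds {b4,b5}: {b0,b2,b4} ∩ {b0,b5} = {b0}; idom=b0
  b7: preds {b2,b5,b6}: {b0,b2} ∩ {b0,b5} ∩ {b0,b6} = {b0}; idom=b0

DF walk-up:
  join b3 pred b1: b1 stop@b0
  join b3 pred b2: b2 stop@b0
  join b5 pred b1: b1 stop@b0
  join b5 pred b4: b4→b2 stop@b0
  join b6 pred b4: b4→b2 stop@b0
  join b6 pred b5: b5 stop@b0
  join b7 pred b2: b2 stop@b0
  join b7 pred b5: b5 stop@b0
  join b7 pred b6: b6 stop@b0
  DF(b0)=∅
  DF(b1)={b3,b5}
  DF(b2)={b3,b5,b6,b7}
  DF(b3)=∅
  DF(b4)={b5,b6}
  DF(b5)={b6,b7}
  DF(b6)={b7}
  DF(b7)=∅

DF(b4) = ["b5", "b6"]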